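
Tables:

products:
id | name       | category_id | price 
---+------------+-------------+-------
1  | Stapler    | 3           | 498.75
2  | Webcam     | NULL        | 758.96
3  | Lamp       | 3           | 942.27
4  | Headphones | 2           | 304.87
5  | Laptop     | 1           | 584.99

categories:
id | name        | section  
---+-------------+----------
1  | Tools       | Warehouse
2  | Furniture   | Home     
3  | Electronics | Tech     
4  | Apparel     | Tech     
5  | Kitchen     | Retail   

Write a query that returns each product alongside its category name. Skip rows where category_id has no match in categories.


INNER JOIN keeps only products rows whose category_id matches an id in categories. Walk through each product:
  - product 1 (Stapler): category_id=3 -> matches Electronics
  - product 2 (Webcam): category_id=NULL, no match -> dropped
  - product 3 (Lamp): category_id=3 -> matches Electronics
  - product 4 (Headphones): category_id=2 -> matches Furniture
  - product 5 (Laptop): category_id=1 -> matches Tools
So 1 of 5 rows is dropped.

SQL:
SELECT a.name, b.name AS category
FROM products a
INNER JOIN categories b ON a.category_id = b.id

Result:
name       | category   
-----------+------------
Stapler    | Electronics
Lamp       | Electronics
Headphones | Furniture  
Laptop     | Tools      


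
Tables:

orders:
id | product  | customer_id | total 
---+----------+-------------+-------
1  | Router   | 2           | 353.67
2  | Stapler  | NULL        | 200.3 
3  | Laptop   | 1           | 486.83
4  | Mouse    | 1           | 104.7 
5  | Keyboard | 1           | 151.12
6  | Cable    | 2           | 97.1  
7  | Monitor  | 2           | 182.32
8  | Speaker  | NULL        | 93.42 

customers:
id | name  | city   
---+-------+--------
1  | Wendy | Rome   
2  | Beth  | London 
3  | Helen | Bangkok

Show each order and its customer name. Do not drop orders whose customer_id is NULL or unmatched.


LEFT JOIN keeps every row from orders (the left table); where customer_id has no match in customers, the customer columns become NULL. Walk through each order:
  - order 1 (Router): customer_id=2 -> matches Beth
  - order 2 (Stapler): customer_id=NULL, no match -> kept with NULL
  - order 3 (Laptop): customer_id=1 -> matches Wendy
  - order 4 (Mouse): customer_id=1 -> matches Wendy
  - order 5 (Keyboard): customer_id=1 -> matches Wendy
  - order 6 (Cable): customer_id=2 -> matches Beth
  - order 7 (Monitor): customer_id=2 -> matches Beth
  - order 8 (Speaker): customer_id=NULL, no match -> kept with NULL
All 8 rows appear; 2 have NULL customer.

SQL:
SELECT a.product, b.name AS customer
FROM orders a
LEFT JOIN customers b ON a.customer_id = b.id

Result:
product  | customer
---------+---------
Router   | Beth    
Stapler  | NULL    
Laptop   | Wendy   
Mouse    | Wendy   
Keyboard | Wendy   
Cable    | Beth    
Monitor  | Beth    
Speaker  | NULL    


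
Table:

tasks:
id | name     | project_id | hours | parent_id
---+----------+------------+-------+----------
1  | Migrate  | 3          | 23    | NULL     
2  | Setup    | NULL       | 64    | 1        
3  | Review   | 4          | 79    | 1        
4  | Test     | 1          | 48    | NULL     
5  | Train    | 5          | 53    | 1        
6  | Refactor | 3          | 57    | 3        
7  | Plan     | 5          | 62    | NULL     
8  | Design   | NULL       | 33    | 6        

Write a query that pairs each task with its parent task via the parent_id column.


This is a self-join: tasks is joined to a second copy of itself, matching each row's parent_id to another row's id. Use LEFT JOIN so rows with parent_id=NULL are kept.
  - task 1 (Migrate): parent_id=NULL -> NULL
  - task 2 (Setup): parent_id=1 -> Migrate
  - task 3 (Review): parent_id=1 -> Migrate
  - task 4 (Test): parent_id=NULL -> NULL
  - task 5 (Train): parent_id=1 -> Migrate
  - task 6 (Refactor): parent_id=3 -> Review
  - task 7 (Plan): parent_id=NULL -> NULL
  - task 8 (Design): parent_id=6 -> Refactor

SQL:
SELECT a.name AS item, b.name AS parent
FROM tasks a
LEFT JOIN tasks b ON a.parent_id = b.id

Result:
item     | parent  
---------+---------
Migrate  | NULL    
Setup    | Migrate 
Review   | Migrate 
Test     | NULL    
Train    | Migrate 
Refactor | Review  
Plan     | NULL    
Design   | Refactor


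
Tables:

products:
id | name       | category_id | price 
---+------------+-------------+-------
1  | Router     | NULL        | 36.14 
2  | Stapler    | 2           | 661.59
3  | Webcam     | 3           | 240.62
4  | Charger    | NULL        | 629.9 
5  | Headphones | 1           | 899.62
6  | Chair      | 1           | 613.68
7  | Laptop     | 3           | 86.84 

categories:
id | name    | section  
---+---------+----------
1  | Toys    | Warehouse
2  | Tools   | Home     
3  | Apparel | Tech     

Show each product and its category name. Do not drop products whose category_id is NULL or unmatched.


LEFT JOIN keeps every row from products (the left table); where category_id has no match in categories, the category columns become NULL. Walk through each product:
  - product 1 (Router): category_id=NULL, no match -> kept with NULL
  - product 2 (Stapler): category_id=2 -> matches Tools
  - product 3 (Webcam): category_id=3 -> matches Apparel
  - product 4 (Charger): category_id=NULL, no match -> kept with NULL
  - product 5 (Headphones): category_id=1 -> matches Toys
  - product 6 (Chair): category_id=1 -> matches Toys
  - product 7 (Laptop): category_id=3 -> matches Apparel
All 7 rows appear; 2 have NULL category.

SQL:
SELECT a.name, b.name AS category
FROM products a
LEFT JOIN categories b ON a.category_id = b.id

Result:
name       | category
-----------+---------
Router     | NULL    
Stapler    | Tools   
Webcam     | Apparel 
Charger    | NULL    
Headphones | Toys    
Chair      | Toys    
Laptop     | Apparel 


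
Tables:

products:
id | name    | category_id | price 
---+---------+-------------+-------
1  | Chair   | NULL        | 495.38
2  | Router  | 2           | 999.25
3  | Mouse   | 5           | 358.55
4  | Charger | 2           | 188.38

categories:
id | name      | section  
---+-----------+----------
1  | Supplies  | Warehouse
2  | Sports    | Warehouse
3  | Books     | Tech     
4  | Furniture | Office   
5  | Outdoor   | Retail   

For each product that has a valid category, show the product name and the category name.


INNER JOIN keeps only products rows whose category_id matches an id in categories. Walk through each product:
  - product 1 (Chair): category_id=NULL, no match -> dropped
  - product 2 (Router): category_id=2 -> matches Sports
  - product 3 (Mouse): category_id=5 -> matches Outdoor
  - product 4 (Charger): category_id=2 -> matches Sports
So 1 of 4 rows is dropped.

SQL:
SELECT a.name, b.name AS category
FROM products a
INNER JOIN categories b ON a.category_id = b.id

Result:
name    | category
--------+---------
Router  | Sports  
Mouse   | Outdoor 
Charger | Sports  


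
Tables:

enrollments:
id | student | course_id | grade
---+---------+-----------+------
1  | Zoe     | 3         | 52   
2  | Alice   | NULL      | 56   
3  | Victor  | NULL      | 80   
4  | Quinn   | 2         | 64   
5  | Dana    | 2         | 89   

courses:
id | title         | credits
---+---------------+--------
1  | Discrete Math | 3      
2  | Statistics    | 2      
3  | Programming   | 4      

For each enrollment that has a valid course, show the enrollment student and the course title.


INNER JOIN keeps only enrollments rows whose course_id matches an id in courses. Walk through each enrollment:
  - enrollment 1 (Zoe): course_id=3 -> matches Programming
  - enrollment 2 (Alice): course_id=NULL, no match -> dropped
  - enrollment 3 (Victor): course_id=NULL, no match -> dropped
  - enrollment 4 (Quinn): course_id=2 -> matches Statistics
  - enrollment 5 (Dana): course_id=2 -> matches Statistics
So 2 of 5 rows are dropped.

SQL:
SELECT a.student, b.title AS course
FROM enrollments a
INNER JOIN courses b ON a.course_id = b.id

Result:
student | course     
--------+------------
Zoe     | Programming
Quinn   | Statistics 
Dana    | Statistics 


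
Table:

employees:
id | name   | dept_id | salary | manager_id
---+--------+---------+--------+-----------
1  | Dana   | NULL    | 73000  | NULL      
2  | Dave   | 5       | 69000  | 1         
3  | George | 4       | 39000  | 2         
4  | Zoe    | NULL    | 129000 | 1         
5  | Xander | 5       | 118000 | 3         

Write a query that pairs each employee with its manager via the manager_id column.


This is a self-join: employees is joined to a second copy of itself, matching each row's manager_id to another row's id. Use LEFT JOIN so rows with manager_id=NULL are kept.
  - employee 1 (Dana): manager_id=NULL -> NULL
  - employee 2 (Dave): manager_id=1 -> Dana
  - employee 3 (George): manager_id=2 -> Dave
  - employee 4 (Zoe): manager_id=1 -> Dana
  - employee 5 (Xander): manager_id=3 -> George

SQL:
SELECT a.name AS item, b.name AS manager
FROM employees a
LEFT JOIN employees b ON a.manager_id = b.id

Result:
item   | manager
-------+--------
Dana   | NULL   
Dave   | Dana   
George | Dave   
Zoe    | Dana   
Xander | George 


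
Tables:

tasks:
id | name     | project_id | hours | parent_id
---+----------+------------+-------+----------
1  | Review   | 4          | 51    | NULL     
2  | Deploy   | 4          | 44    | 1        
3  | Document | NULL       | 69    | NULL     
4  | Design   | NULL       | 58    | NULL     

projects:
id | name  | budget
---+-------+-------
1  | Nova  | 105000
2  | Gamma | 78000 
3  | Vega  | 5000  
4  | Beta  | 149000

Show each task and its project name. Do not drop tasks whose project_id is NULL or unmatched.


LEFT JOIN keeps every row from tasks (the left table); where project_id has no match in projects, the project columns become NULL. Walk through each task:
  - task 1 (Review): project_id=4 -> matches Beta
  - task 2 (Deploy): project_id=4 -> matches Beta
  - task 3 (Document): project_id=NULL, no match -> kept with NULL
  - task 4 (Design): project_id=NULL, no match -> kept with NULL
All 4 rows appear; 2 have NULL project.

SQL:
SELECT a.name, b.name AS project
FROM tasks a
LEFT JOIN projects b ON a.project_id = b.id

Result:
name     | project
---------+--------
Review   | Beta   
Deploy   | Beta   
Document | NULL   
Design   | NULL   


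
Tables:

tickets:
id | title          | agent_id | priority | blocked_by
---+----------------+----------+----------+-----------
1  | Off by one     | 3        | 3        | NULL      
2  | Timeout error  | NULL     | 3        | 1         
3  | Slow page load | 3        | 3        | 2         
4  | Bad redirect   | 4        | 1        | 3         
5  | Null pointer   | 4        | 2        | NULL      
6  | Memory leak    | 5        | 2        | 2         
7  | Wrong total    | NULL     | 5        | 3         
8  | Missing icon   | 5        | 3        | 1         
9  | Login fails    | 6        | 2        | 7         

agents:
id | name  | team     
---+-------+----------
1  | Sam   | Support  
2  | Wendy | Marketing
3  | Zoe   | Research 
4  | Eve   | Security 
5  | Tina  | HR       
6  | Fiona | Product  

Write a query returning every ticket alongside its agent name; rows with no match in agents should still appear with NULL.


LEFT JOIN keeps every row from tickets (the left table); where agent_id has no match in agents, the agent columns become NULL. Walk through each ticket:
  - ticket 1 (Off by one): agent_id=3 -> matches Zoe
  - ticket 2 (Timeout error): agent_id=NULL, no match -> kept with NULL
  - ticket 3 (Slow page load): agent_id=3 -> matches Zoe
  - ticket 4 (Bad redirect): agent_id=4 -> matches Eve
  - ticket 5 (Null pointer): agent_id=4 -> matches Eve
  - ticket 6 (Memory leak): agent_id=5 -> matches Tina
  - ticket 7 (Wrong total): agent_id=NULL, no match -> kept with NULL
  - ticket 8 (Missing icon): agent_id=5 -> matches Tina
  - ticket 9 (Login fails): agent_id=6 -> matches Fiona
All 9 rows appear; 2 have NULL agent.

SQL:
SELECT a.title, b.name AS agent
FROM tickets a
LEFT JOIN agents b ON a.agent_id = b.id

Result:
title          | agent
---------------+------
Off by one     | Zoe  
Timeout error  | NULL 
Slow page load | Zoe  
Bad redirect   | Eve  
Null pointer   | Eve  
Memory leak    | Tina 
Wrong total    | NULL 
Missing icon   | Tina 
Login fails    | Fiona


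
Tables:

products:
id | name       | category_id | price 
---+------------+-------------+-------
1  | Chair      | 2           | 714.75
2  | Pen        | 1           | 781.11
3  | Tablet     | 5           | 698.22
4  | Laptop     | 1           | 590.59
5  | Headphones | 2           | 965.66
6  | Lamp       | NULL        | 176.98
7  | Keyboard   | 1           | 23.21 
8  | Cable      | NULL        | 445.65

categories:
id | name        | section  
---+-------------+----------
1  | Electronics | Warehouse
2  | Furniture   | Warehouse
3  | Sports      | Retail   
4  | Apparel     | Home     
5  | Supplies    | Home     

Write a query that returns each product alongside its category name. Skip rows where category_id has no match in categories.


INNER JOIN keeps only products rows whose category_id matches an id in categories. Walk through each product:
  - product 1 (Chair): category_id=2 -> matches Furniture
  - product 2 (Pen): category_id=1 -> matches Electronics
  - product 3 (Tablet): category_id=5 -> matches Supplies
  - product 4 (Laptop): category_id=1 -> matches Electronics
  - product 5 (Headphones): category_id=2 -> matches Furniture
  - product 6 (Lamp): category_id=NULL, no match -> dropped
  - product 7 (Keyboard): category_id=1 -> matches Electronics
  - product 8 (Cable): category_id=NULL, no match -> dropped
So 2 of 8 rows are dropped.

SQL:
SELECT a.name, b.name AS category
FROM products a
INNER JOIN categories b ON a.category_id = b.id

Result:
name       | category   
-----------+------------
Chair      | Furniture  
Pen        | Electronics
Tablet     | Supplies   
Laptop     | Electronics
Headphones | Furniture  
Keyboard   | Electronics


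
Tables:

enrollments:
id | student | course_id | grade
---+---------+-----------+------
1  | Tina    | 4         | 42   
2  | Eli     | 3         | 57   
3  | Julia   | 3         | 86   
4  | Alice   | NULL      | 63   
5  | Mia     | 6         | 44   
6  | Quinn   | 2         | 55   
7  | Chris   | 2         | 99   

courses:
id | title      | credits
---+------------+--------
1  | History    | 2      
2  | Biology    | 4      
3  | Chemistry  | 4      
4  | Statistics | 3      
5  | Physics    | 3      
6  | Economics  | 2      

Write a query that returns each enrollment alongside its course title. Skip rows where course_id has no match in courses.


INNER JOIN keeps only enrollments rows whose course_id matches an id in courses. Walk through each enrollment:
  - enrollment 1 (Tina): course_id=4 -> matches Statistics
  - enrollment 2 (Eli): course_id=3 -> matches Chemistry
  - enrollment 3 (Julia): course_id=3 -> matches Chemistry
  - enrollment 4 (Alice): course_id=NULL, no match -> dropped
  - enrollment 5 (Mia): course_id=6 -> matches Economics
  - enrollment 6 (Quinn): course_id=2 -> matches Biology
  - enrollment 7 (Chris): course_id=2 -> matches Biology
So 1 of 7 rows is dropped.

SQL:
SELECT a.student, b.title AS course
FROM enrollments a
INNER JOIN courses b ON a.course_id = b.id

Result:
student | course    
--------+-----------
Tina    | Statistics
Eli     | Chemistry 
Julia   | Chemistry 
Mia     | Economics 
Quinn   | Biology   
Chris   | Biology   


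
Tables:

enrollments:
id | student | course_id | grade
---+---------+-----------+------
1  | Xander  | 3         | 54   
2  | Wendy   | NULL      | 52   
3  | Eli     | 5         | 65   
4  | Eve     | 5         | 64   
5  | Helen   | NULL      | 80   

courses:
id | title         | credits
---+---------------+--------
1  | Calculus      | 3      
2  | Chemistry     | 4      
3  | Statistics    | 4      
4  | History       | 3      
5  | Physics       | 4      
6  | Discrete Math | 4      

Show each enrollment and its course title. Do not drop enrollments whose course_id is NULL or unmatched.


LEFT JOIN keeps every row from enrollments (the left table); where course_id has no match in courses, the course columns become NULL. Walk through each enrollment:
  - enrollment 1 (Xander): course_id=3 -> matches Statistics
  - enrollment 2 (Wendy): course_id=NULL, no match -> kept with NULL
  - enrollment 3 (Eli): course_id=5 -> matches Physics
  - enrollment 4 (Eve): course_id=5 -> matches Physics
  - enrollment 5 (Helen): course_id=NULL, no match -> kept with NULL
All 5 rows appear; 2 have NULL course.

SQL:
SELECT a.student, b.title AS course
FROM enrollments a
LEFT JOIN courses b ON a.course_id = b.id

Result:
student | course    
--------+-----------
Xander  | Statistics
Wendy   | NULL      
Eli     | Physics   
Eve     | Physics   
Helen   | NULL      


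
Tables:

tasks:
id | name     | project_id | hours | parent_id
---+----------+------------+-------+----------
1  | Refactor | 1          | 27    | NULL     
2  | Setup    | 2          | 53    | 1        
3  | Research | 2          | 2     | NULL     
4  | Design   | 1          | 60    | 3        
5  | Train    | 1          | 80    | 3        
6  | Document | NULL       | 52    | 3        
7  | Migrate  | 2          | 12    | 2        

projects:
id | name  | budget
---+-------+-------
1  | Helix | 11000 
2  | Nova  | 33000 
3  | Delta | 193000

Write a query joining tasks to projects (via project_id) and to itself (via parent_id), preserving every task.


Two LEFT JOINs from the same base table tasks: one to projects via project_id, one to tasks itself via parent_id. Both are LEFT so every task is preserved.
Match against projects:
  - task 1 (Refactor): project_id=1 -> matches Helix
  - task 2 (Setup): project_id=2 -> matches Nova
  - task 3 (Research): project_id=2 -> matches Nova
  - task 4 (Design): project_id=1 -> matches Helix
  - task 5 (Train): project_id=1 -> matches Helix
  - task 6 (Document): project_id=NULL, no match -> kept with NULL
  - task 7 (Migrate): project_id=2 -> matches Nova
Match against tasks (self):
  - task 1 (Refactor): parent_id=NULL -> NULL
  - task 2 (Setup): parent_id=1 -> Refactor
  - task 3 (Research): parent_id=NULL -> NULL
  - task 4 (Design): parent_id=3 -> Research
  - task 5 (Train): parent_id=3 -> Research
  - task 6 (Document): parent_id=3 -> Research
  - task 7 (Migrate): parent_id=2 -> Setup

SQL:
SELECT a.name, b.name AS project, c.name AS parent
FROM tasks a
LEFT JOIN projects b ON a.project_id = b.id
LEFT JOIN tasks c ON a.parent_id = c.id

Result:
name     | project | parent  
---------+---------+---------
Refactor | Helix   | NULL    
Setup    | Nova    | Refactor
Research | Nova    | NULL    
Design   | Helix   | Research
Train    | Helix   | Research
Document | NULL    | Research
Migrate  | Nova    | Setup   


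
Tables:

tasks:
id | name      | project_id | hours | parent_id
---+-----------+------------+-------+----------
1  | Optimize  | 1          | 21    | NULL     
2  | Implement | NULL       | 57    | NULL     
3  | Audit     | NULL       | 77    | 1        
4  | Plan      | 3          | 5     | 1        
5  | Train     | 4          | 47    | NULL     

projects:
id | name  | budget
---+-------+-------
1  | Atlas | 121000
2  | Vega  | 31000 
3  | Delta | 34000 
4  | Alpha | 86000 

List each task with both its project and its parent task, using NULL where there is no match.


Two LEFT JOINs from the same base table tasks: one to projects via project_id, one to tasks itself via parent_id. Both are LEFT so every task is preserved.
Match against projects:
  - task 1 (Optimize): project_id=1 -> matches Atlas
  - task 2 (Implement): project_id=NULL, no match -> kept with NULL
  - task 3 (Audit): project_id=NULL, no match -> kept with NULL
  - task 4 (Plan): project_id=3 -> matches Delta
  - task 5 (Train): project_id=4 -> matches Alpha
Match against tasks (self):
  - task 1 (Optimize): parent_id=NULL -> NULL
  - task 2 (Implement): parent_id=NULL -> NULL
  - task 3 (Audit): parent_id=1 -> Optimize
  - task 4 (Plan): parent_id=1 -> Optimize
  - task 5 (Train): parent_id=NULL -> NULL

SQL:
SELECT a.name, b.name AS project, c.name AS parent
FROM tasks a
LEFT JOIN projects b ON a.project_id = b.id
LEFT JOIN tasks c ON a.parent_id = c.id

Result:
name      | project | parent  
----------+---------+---------
Optimize  | Atlas   | NULL    
Implement | NULL    | NULL    
Audit     | NULL    | Optimize
Plan      | Delta   | Optimize
Train     | Alpha   | NULL    


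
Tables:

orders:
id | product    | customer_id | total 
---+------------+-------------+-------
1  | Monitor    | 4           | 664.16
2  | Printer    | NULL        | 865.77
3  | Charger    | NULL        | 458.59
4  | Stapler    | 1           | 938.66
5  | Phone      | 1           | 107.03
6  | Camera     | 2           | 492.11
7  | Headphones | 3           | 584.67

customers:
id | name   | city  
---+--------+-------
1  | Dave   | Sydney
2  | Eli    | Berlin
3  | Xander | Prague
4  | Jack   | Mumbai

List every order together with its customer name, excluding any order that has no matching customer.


INNER JOIN keeps only orders rows whose customer_id matches an id in customers. Walk through each order:
  - order 1 (Monitor): customer_id=4 -> matches Jack
  - order 2 (Printer): customer_id=NULL, no match -> dropped
  - order 3 (Charger): customer_id=NULL, no match -> dropped
  - order 4 (Stapler): customer_id=1 -> matches Dave
  - order 5 (Phone): customer_id=1 -> matches Dave
  - order 6 (Camera): customer_id=2 -> matches Eli
  - order 7 (Headphones): customer_id=3 -> matches Xander
So 2 of 7 rows are dropped.

SQL:
SELECT a.product, b.name AS customer
FROM orders a
INNER JOIN customers b ON a.customer_id = b.id

Result:
product    | customer
-----------+---------
Monitor    | Jack    
Stapler    | Dave    
Phone      | Dave    
Camera     | Eli     
Headphones | Xander  


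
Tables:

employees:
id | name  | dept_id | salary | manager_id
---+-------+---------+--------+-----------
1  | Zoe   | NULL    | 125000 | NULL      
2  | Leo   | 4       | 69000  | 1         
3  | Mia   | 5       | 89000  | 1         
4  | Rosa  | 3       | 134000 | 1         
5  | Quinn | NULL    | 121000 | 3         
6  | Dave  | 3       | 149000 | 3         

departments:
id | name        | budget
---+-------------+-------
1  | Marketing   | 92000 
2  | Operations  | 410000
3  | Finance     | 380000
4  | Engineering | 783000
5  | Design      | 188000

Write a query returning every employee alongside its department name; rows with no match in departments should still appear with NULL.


LEFT JOIN keeps every row from employees (the left table); where dept_id has no match in departments, the department columns become NULL. Walk through each employee:
  - employee 1 (Zoe): dept_id=NULL, no match -> kept with NULL
  - employee 2 (Leo): dept_id=4 -> matches Engineering
  - employee 3 (Mia): dept_id=5 -> matches Design
  - employee 4 (Rosa): dept_id=3 -> matches Finance
  - employee 5 (Quinn): dept_id=NULL, no match -> kept with NULL
  - employee 6 (Dave): dept_id=3 -> matches Finance
All 6 rows appear; 2 have NULL department.

SQL:
SELECT a.name, b.name AS department
FROM employees a
LEFT JOIN departments b ON a.dept_id = b.id

Result:
name  | department 
------+------------
Zoe   | NULL       
Leo   | Engineering
Mia   | Design     
Rosa  | Finance    
Quinn | NULL       
Dave  | Finance    


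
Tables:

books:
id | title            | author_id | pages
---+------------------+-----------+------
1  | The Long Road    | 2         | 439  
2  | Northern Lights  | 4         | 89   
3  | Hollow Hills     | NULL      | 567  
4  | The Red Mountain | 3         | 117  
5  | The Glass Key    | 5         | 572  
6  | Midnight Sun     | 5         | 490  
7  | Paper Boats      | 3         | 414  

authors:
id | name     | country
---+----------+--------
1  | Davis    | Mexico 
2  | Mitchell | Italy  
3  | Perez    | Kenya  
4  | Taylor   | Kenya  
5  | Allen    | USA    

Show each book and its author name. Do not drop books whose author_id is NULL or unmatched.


LEFT JOIN keeps every row from books (the left table); where author_id has no match in authors, the author columns become NULL. Walk through each book:
  - book 1 (The Long Road): author_id=2 -> matches Mitchell
  - book 2 (Northern Lights): author_id=4 -> matches Taylor
  - book 3 (Hollow Hills): author_id=NULL, no match -> kept with NULL
  - book 4 (The Red Mountain): author_id=3 -> matches Perez
  - book 5 (The Glass Key): author_id=5 -> matches Allen
  - book 6 (Midnight Sun): author_id=5 -> matches Allen
  - book 7 (Paper Boats): author_id=3 -> matches Perez
All 7 rows appear; 1 has NULL author.

SQL:
SELECT a.title, b.name AS author
FROM books a
LEFT JOIN authors b ON a.author_id = b.id

Result:
title            | author  
-----------------+---------
The Long Road    | Mitchell
Northern Lights  | Taylor  
Hollow Hills     | NULL    
The Red Mountain | Perez   
The Glass Key    | Allen   
Midnight Sun     | Allen   
Paper Boats      | Perez   


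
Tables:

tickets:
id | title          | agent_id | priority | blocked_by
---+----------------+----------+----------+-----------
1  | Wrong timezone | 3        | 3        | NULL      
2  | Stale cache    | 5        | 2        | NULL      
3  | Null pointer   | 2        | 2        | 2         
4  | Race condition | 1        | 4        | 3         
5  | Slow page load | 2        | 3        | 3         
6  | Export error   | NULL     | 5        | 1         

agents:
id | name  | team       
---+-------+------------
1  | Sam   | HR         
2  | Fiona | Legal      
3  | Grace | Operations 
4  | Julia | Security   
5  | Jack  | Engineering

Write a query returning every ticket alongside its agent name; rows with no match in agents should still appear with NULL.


LEFT JOIN keeps every row from tickets (the left table); where agent_id has no match in agents, the agent columns become NULL. Walk through each ticket:
  - ticket 1 (Wrong timezone): agent_id=3 -> matches Grace
  - ticket 2 (Stale cache): agent_id=5 -> matches Jack
  - ticket 3 (Null pointer): agent_id=2 -> matches Fiona
  - ticket 4 (Race condition): agent_id=1 -> matches Sam
  - ticket 5 (Slow page load): agent_id=2 -> matches Fiona
  - ticket 6 (Export error): agent_id=NULL, no match -> kept with NULL
All 6 rows appear; 1 has NULL agent.

SQL:
SELECT a.title, b.name AS agent
FROM tickets a
LEFT JOIN agents b ON a.agent_id = b.id

Result:
title          | agent
---------------+------
Wrong timezone | Grace
Stale cache    | Jack 
Null pointer   | Fiona
Race condition | Sam  
Slow page load | Fiona
Export error   | NULL 


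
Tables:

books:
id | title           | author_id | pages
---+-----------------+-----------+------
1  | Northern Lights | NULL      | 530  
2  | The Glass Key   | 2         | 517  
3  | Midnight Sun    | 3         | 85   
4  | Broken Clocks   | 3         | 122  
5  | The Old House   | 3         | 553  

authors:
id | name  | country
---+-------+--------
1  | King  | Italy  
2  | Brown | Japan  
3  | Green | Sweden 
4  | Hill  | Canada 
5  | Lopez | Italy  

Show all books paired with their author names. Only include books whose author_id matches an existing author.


INNER JOIN keeps only books rows whose author_id matches an id in authors. Walk through each book:
  - book 1 (Northern Lights): author_id=NULL, no match -> dropped
  - book 2 (The Glass Key): author_id=2 -> matches Brown
  - book 3 (Midnight Sun): author_id=3 -> matches Green
  - book 4 (Broken Clocks): author_id=3 -> matches Green
  - book 5 (The Old House): author_id=3 -> matches Green
So 1 of 5 rows is dropped.

SQL:
SELECT a.title, b.name AS author
FROM books a
INNER JOIN authors b ON a.author_id = b.id

Result:
title         | author
--------------+-------
The Glass Key | Brown 
Midnight Sun  | Green 
Broken Clocks | Green 
The Old House | Green 


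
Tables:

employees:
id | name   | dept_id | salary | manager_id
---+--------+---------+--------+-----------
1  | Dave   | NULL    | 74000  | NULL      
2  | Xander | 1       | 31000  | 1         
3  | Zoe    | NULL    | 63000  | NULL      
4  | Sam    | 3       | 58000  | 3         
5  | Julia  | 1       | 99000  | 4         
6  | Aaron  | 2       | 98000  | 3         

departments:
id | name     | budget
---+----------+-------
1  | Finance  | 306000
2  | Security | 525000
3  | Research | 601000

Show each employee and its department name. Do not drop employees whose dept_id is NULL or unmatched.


LEFT JOIN keeps every row from employees (the left table); where dept_id has no match in departments, the department columns become NULL. Walk through each employee:
  - employee 1 (Dave): dept_id=NULL, no match -> kept with NULL
  - employee 2 (Xander): dept_id=1 -> matches Finance
  - employee 3 (Zoe): dept_id=NULL, no match -> kept with NULL
  - employee 4 (Sam): dept_id=3 -> matches Research
  - employee 5 (Julia): dept_id=1 -> matches Finance
  - employee 6 (Aaron): dept_id=2 -> matches Security
All 6 rows appear; 2 have NULL department.

SQL:
SELECT a.name, b.name AS department
FROM employees a
LEFT JOIN departments b ON a.dept_id = b.id

Result:
name   | department
-------+-----------
Dave   | NULL      
Xander | Finance   
Zoe    | NULL      
Sam    | Research  
Julia  | Finance   
Aaron  | Security  


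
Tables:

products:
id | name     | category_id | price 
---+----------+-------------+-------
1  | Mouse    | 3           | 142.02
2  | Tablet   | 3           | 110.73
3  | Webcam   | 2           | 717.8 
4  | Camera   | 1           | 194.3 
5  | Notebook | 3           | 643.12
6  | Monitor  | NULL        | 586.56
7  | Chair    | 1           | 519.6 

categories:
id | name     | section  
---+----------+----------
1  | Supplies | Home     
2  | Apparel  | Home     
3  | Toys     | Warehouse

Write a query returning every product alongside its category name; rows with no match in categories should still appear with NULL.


LEFT JOIN keeps every row from products (the left table); where category_id has no match in categories, the category columns become NULL. Walk through each product:
  - product 1 (Mouse): category_id=3 -> matches Toys
  - product 2 (Tablet): category_id=3 -> matches Toys
  - product 3 (Webcam): category_id=2 -> matches Apparel
  - product 4 (Camera): category_id=1 -> matches Supplies
  - product 5 (Notebook): category_id=3 -> matches Toys
  - product 6 (Monitor): category_id=NULL, no match -> kept with NULL
  - product 7 (Chair): category_id=1 -> matches Supplies
All 7 rows appear; 1 has NULL category.

SQL:
SELECT a.name, b.name AS category
FROM products a
LEFT JOIN categories b ON a.category_id = b.id

Result:
name     | category
---------+---------
Mouse    | Toys    
Tablet   | Toys    
Webcam   | Apparel 
Camera   | Supplies
Notebook | Toys    
Monitor  | NULL    
Chair    | Supplies


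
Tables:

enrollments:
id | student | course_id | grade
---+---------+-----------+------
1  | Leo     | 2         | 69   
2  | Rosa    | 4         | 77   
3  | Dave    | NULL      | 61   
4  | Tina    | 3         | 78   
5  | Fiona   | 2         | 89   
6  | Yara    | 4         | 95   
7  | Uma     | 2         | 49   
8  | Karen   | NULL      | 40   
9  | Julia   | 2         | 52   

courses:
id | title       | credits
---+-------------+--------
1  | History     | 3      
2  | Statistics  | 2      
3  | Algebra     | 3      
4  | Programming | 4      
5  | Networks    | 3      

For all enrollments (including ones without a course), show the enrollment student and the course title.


LEFT JOIN keeps every row from enrollments (the left table); where course_id has no match in courses, the course columns become NULL. Walk through each enrollment:
  - enrollment 1 (Leo): course_id=2 -> matches Statistics
  - enrollment 2 (Rosa): course_id=4 -> matches Programming
  - enrollment 3 (Dave): course_id=NULL, no match -> kept with NULL
  - enrollment 4 (Tina): course_id=3 -> matches Algebra
  - enrollment 5 (Fiona): course_id=2 -> matches Statistics
  - enrollment 6 (Yara): course_id=4 -> matches Programming
  - enrollment 7 (Uma): course_id=2 -> matches Statistics
  - enrollment 8 (Karen): course_id=NULL, no match -> kept with NULL
  - enrollment 9 (Julia): course_id=2 -> matches Statistics
All 9 rows appear; 2 have NULL course.

SQL:
SELECT a.student, b.title AS course
FROM enrollments a
LEFT JOIN courses b ON a.course_id = b.id

Result:
student | course     
--------+------------
Leo     | Statistics 
Rosa    | Programming
Dave    | NULL       
Tina    | Algebra    
Fiona   | Statistics 
Yara    | Programming
Uma     | Statistics 
Karen   | NULL       
Julia   | Statistics 


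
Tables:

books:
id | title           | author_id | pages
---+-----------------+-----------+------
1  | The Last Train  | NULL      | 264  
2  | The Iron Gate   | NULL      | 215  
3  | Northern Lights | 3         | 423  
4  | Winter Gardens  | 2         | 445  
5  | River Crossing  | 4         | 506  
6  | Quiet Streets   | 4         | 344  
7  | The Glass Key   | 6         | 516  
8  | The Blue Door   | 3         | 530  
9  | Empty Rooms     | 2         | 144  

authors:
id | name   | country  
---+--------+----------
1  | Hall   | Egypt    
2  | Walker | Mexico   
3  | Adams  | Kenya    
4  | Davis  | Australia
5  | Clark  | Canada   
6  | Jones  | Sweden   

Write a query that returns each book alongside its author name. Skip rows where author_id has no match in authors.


INNER JOIN keeps only books rows whose author_id matches an id in authors. Walk through each book:
  - book 1 (The Last Train): author_id=NULL, no match -> dropped
  - book 2 (The Iron Gate): author_id=NULL, no match -> dropped
  - book 3 (Northern Lights): author_id=3 -> matches Adams
  - book 4 (Winter Gardens): author_id=2 -> matches Walker
  - book 5 (River Crossing): author_id=4 -> matches Davis
  - book 6 (Quiet Streets): author_id=4 -> matches Davis
  - book 7 (The Glass Key): author_id=6 -> matches Jones
  - book 8 (The Blue Door): author_id=3 -> matches Adams
  - book 9 (Empty Rooms): author_id=2 -> matches Walker
So 2 of 9 rows are dropped.

SQL:
SELECT a.title, b.name AS author
FROM books a
INNER JOIN authors b ON a.author_id = b.id

Result:
title           | author
----------------+-------
Northern Lights | Adams 
Winter Gardens  | Walker
River Crossing  | Davis 
Quiet Streets   | Davis 
The Glass Key   | Jones 
The Blue Door   | Adams 
Empty Rooms     | Walker


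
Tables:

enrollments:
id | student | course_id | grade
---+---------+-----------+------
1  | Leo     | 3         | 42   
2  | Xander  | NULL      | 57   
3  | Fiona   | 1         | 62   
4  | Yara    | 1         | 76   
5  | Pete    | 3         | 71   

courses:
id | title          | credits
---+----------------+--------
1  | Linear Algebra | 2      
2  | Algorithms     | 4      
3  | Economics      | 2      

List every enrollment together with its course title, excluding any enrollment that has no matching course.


INNER JOIN keeps only enrollments rows whose course_id matches an id in courses. Walk through each enrollment:
  - enrollment 1 (Leo): course_id=3 -> matches Economics
  - enrollment 2 (Xander): course_id=NULL, no match -> dropped
  - enrollment 3 (Fiona): course_id=1 -> matches Linear Algebra
  - enrollment 4 (Yara): course_id=1 -> matches Linear Algebra
  - enrollment 5 (Pete): course_id=3 -> matches Economics
So 1 of 5 rows is dropped.

SQL:
SELECT a.student, b.title AS course
FROM enrollments a
INNER JOIN courses b ON a.course_id = b.id

Result:
student | course        
--------+---------------
Leo     | Economics     
Fiona   | Linear Algebra
Yara    | Linear Algebra
Pete    | Economics     


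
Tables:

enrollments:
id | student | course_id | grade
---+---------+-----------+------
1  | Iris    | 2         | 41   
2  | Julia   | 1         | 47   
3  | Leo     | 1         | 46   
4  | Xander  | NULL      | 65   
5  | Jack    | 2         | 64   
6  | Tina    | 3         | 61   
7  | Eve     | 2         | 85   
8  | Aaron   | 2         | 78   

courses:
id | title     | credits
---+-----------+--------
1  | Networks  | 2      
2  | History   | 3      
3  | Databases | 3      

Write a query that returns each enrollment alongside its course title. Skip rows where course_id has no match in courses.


INNER JOIN keeps only enrollments rows whose course_id matches an id in courses. Walk through each enrollment:
  - enrollment 1 (Iris): course_id=2 -> matches History
  - enrollment 2 (Julia): course_id=1 -> matches Networks
  - enrollment 3 (Leo): course_id=1 -> matches Networks
  - enrollment 4 (Xander): course_id=NULL, no match -> dropped
  - enrollment 5 (Jack): course_id=2 -> matches History
  - enrollment 6 (Tina): course_id=3 -> matches Databases
  - enrollment 7 (Eve): course_id=2 -> matches History
  - enrollment 8 (Aaron): course_id=2 -> matches History
So 1 of 8 rows is dropped.

SQL:
SELECT a.student, b.title AS course
FROM enrollments a
INNER JOIN courses b ON a.course_id = b.id

Result:
student | course   
--------+----------
Iris    | History  
Julia   | Networks 
Leo     | Networks 
Jack    | History  
Tina    | Databases
Eve     | History  
Aaron   | History  


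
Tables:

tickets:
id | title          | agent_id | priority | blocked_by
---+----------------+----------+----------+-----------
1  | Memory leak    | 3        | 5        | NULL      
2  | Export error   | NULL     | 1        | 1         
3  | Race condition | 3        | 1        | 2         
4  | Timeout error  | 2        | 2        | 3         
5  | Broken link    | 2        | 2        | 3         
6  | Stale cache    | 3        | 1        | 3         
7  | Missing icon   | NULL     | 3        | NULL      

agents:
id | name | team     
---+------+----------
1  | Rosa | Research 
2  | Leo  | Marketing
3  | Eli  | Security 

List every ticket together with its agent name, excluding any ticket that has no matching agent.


INNER JOIN keeps only tickets rows whose agent_id matches an id in agents. Walk through each ticket:
  - ticket 1 (Memory leak): agent_id=3 -> matches Eli
  - ticket 2 (Export error): agent_id=NULL, no match -> dropped
  - ticket 3 (Race condition): agent_id=3 -> matches Eli
  - ticket 4 (Timeout error): agent_id=2 -> matches Leo
  - ticket 5 (Broken link): agent_id=2 -> matches Leo
  - ticket 6 (Stale cache): agent_id=3 -> matches Eli
  - ticket 7 (Missing icon): agent_id=NULL, no match -> dropped
So 2 of 7 rows are dropped.

SQL:
SELECT a.title, b.name AS agent
FROM tickets a
INNER JOIN agents b ON a.agent_id = b.id

Result:
title          | agent
---------------+------
Memory leak    | Eli  
Race condition | Eli  
Timeout error  | Leo  
Broken link    | Leo  
Stale cache    | Eli  


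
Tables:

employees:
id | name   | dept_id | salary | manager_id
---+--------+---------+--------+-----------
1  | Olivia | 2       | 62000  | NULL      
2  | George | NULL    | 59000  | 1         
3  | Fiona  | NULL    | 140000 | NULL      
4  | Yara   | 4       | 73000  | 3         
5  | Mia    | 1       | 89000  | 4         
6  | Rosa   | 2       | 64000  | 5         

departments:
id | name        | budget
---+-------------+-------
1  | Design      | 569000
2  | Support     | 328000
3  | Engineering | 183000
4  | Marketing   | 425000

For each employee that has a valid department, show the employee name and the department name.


INNER JOIN keeps only employees rows whose dept_id matches an id in departments. Walk through each employee:
  - employee 1 (Olivia): dept_id=2 -> matches Support
  - employee 2 (George): dept_id=NULL, no match -> dropped
  - employee 3 (Fiona): dept_id=NULL, no match -> dropped
  - employee 4 (Yara): dept_id=4 -> matches Marketing
  - employee 5 (Mia): dept_id=1 -> matches Design
  - employee 6 (Rosa): dept_id=2 -> matches Support
So 2 of 6 rows are dropped.

SQL:
SELECT a.name, b.name AS department
FROM employees a
INNER JOIN departments b ON a.dept_id = b.id

Result:
name   | department
-------+-----------
Olivia | Support   
Yara   | Marketing 
Mia    | Design    
Rosa   | Support   


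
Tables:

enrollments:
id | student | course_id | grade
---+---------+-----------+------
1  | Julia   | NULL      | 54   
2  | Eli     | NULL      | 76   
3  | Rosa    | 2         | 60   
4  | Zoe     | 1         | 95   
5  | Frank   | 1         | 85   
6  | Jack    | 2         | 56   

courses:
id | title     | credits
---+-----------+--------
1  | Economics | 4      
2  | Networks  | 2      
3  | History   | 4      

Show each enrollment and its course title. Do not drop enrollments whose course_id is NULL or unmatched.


LEFT JOIN keeps every row from enrollments (the left table); where course_id has no match in courses, the course columns become NULL. Walk through each enrollment:
  - enrollment 1 (Julia): course_id=NULL, no match -> kept with NULL
  - enrollment 2 (Eli): course_id=NULL, no match -> kept with NULL
  - enrollment 3 (Rosa): course_id=2 -> matches Networks
  - enrollment 4 (Zoe): course_id=1 -> matches Economics
  - enrollment 5 (Frank): course_id=1 -> matches Economics
  - enrollment 6 (Jack): course_id=2 -> matches Networks
All 6 rows appear; 2 have NULL course.

SQL:
SELECT a.student, b.title AS course
FROM enrollments a
LEFT JOIN courses b ON a.course_id = b.id

Result:
student | course   
--------+----------
Julia   | NULL     
Eli     | NULL     
Rosa    | Networks 
Zoe     | Economics
Frank   | Economics
Jack    | Networks 
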